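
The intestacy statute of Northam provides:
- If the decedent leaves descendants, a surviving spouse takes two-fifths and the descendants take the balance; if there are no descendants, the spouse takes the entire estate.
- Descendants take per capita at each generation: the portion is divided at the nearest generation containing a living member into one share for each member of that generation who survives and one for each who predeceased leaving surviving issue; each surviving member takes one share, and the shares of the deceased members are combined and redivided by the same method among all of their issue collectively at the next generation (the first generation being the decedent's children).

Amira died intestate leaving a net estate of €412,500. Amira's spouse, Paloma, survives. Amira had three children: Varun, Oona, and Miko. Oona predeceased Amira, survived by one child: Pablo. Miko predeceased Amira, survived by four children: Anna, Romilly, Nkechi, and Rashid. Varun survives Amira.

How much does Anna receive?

Paloma takes two-fifths of €412,500 = €165,000. The remaining €247,500 passes to the descendants.
The descendants' portion (€247,500) is divided at the children's generation into 3 shares of €82,500. Varun takes €82,500. The 2 shares of the deceased (Oona and Miko) are combined into a pool of €165,000.
That pool (€165,000) is divided at the grandchildren's generation equally among Pablo, Anna, Romilly, Nkechi, and Rashid: €33,000 each.

Anna receives €33,000.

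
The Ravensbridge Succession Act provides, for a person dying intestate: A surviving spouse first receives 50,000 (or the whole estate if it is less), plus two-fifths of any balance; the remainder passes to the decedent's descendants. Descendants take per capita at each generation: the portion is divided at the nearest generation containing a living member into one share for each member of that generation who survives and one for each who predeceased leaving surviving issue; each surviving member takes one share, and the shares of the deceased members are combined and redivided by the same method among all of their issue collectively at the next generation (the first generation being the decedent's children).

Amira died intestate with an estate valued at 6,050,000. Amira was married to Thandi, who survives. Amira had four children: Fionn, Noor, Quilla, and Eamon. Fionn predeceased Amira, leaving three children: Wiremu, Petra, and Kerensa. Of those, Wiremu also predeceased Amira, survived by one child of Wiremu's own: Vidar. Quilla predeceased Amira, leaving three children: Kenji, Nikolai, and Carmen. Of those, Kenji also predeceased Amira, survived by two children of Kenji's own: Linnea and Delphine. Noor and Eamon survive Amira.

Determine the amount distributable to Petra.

Petra receives 300,000.

Thandi first takes 50,000, leaving a balance of 6,000,000. Thandi then takes two-fifths of the balance (2,400,000), for a total of 2,450,000. The remaining 3,600,000 passes to the descendants.
The descendants' portion (3,600,000) is divided at the children's generation into 4 shares of 900,000. Noor and Eamon each take 900,000. The 2 shares of the deceased (Fionn and Quilla) are combined into a pool of 1,800,000.
That pool (1,800,000) is divided at the grandchildren's generation into 6 shares of 300,000. Petra, Kerensa, Nikolai, and Carmen each take 300,000. The 2 shares of the deceased (Wiremu and Kenji) are combined into a pool of 600,000.
That pool (600,000) is divided at the great-grandchildren's generation equally among Vidar, Linnea, and Delphine: 200,000 each.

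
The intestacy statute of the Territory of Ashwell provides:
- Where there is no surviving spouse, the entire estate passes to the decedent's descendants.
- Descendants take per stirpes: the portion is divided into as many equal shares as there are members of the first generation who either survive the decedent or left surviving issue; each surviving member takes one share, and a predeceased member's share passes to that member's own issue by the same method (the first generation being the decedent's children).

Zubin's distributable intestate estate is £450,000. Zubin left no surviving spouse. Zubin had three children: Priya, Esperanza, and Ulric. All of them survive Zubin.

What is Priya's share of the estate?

The entire £450,000 passes to the descendants.
That amount (£450,000) is divided into 3 shares of £150,000: Priya, Esperanza, and Ulric each take £150,000.

Priya receives £150,000.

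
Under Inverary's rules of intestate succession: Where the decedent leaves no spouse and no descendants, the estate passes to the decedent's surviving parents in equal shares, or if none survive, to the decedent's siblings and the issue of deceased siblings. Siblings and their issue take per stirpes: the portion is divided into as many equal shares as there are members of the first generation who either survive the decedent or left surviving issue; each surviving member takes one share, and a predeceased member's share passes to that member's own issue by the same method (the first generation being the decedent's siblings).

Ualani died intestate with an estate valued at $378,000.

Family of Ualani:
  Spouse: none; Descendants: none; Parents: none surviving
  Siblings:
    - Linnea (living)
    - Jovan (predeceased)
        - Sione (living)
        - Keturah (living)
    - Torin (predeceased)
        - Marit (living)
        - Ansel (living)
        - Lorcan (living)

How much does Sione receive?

Sione receives $63,000.

The entire $378,000 passes to the siblings and their issue.
That amount ($378,000) is divided into 3 shares of $126,000: Linnea takes $126,000; Jovan's $126,000 share passes to Jovan's issue; Torin's $126,000 share passes to Torin's issue.
Jovan's share ($126,000) is divided into 2 shares of $63,000: Sione and Keturah each take $63,000.
Torin's share ($126,000) is divided into 3 shares of $42,000: Marit, Ansel, and Lorcan each take $42,000.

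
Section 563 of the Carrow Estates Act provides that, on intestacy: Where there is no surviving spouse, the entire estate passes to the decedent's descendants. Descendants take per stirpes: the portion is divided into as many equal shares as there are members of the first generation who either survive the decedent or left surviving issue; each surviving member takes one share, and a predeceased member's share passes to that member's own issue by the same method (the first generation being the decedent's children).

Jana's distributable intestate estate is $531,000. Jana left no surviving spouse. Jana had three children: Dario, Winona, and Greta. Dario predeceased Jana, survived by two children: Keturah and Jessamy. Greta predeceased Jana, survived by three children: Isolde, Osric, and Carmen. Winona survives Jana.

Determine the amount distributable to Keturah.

The entire $531,000 passes to the descendants.
That amount ($531,000) is divided into 3 shares of $177,000: Winona takes $177,000; Dario's $177,000 share passes to Dario's issue; Greta's $177,000 share passes to Greta's issue.
Dario's share ($177,000) is divided into 2 shares of $88,500: Keturah and Jessamy each take $88,500.
Greta's share ($177,000) is divided into 3 shares of $59,000: Isolde, Osric, and Carmen each take $59,000.

Keturah receives $88,500.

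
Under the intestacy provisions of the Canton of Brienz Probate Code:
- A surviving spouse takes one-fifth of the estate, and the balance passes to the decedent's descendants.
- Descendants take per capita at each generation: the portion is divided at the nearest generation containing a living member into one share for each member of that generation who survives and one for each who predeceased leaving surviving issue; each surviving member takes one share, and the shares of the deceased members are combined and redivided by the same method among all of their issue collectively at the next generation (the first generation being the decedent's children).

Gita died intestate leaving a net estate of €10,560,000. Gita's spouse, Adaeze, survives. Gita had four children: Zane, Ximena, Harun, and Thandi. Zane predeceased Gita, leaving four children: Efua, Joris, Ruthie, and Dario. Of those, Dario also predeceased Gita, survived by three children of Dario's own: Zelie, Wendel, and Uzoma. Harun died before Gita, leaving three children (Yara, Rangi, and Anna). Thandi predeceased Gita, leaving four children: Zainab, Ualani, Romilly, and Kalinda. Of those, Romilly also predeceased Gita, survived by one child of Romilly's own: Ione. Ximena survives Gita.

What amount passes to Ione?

Adaeze takes one-fifth of €10,560,000 = €2,112,000. The remaining €8,448,000 passes to the descendants.
The descendants' portion (€8,448,000) is divided at the children's generation into 4 shares of €2,112,000. Ximena takes €2,112,000. The 3 shares of the deceased (Zane, Harun, and Thandi) are combined into a pool of €6,336,000.
That pool (€6,336,000) is divided at the grandchildren's generation into 11 shares of €576,000. Efua, Joris, Ruthie, Yara, Rangi, Anna, Zainab, Ualani, and Kalinda each take €576,000. The 2 shares of the deceased (Dario and Romilly) are combined into a pool of €1,152,000.
That pool (€1,152,000) is divided at the great-grandchildren's generation equally among Zelie, Wendel, Uzoma, and Ione: €288,000 each.

Ione receives €288,000.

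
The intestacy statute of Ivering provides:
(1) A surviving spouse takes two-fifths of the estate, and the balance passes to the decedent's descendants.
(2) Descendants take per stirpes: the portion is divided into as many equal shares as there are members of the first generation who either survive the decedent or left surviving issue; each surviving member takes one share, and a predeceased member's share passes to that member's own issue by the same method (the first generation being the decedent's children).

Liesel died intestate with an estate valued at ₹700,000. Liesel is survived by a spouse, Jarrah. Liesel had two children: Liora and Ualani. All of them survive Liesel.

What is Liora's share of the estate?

Jarrah takes two-fifths of ₹700,000 = ₹280,000. The remaining ₹420,000 passes to the descendants.
The descendants' portion (₹420,000) is divided into 2 shares of ₹210,000: Liora and Ualani each take ₹210,000.

Liora receives ₹210,000.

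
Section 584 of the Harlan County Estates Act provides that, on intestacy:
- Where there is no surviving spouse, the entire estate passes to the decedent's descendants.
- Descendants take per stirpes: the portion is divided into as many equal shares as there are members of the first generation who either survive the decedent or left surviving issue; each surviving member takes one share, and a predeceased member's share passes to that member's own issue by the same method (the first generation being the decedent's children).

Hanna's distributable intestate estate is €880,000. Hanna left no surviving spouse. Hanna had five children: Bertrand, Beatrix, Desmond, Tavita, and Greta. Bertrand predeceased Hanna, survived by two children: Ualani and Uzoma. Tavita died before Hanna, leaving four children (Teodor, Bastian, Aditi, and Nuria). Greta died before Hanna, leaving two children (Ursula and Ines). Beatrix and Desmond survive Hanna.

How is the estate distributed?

Ualani: €88,000; Uzoma: €88,000; Beatrix: €176,000; Desmond: €176,000; Teodor: €44,000; Bastian: €44,000; Aditi: €44,000; Nuria: €44,000; Ursula: €88,000; Ines: €88,000

The entire €880,000 passes to the descendants.
That amount (€880,000) is divided into 5 shares of €176,000: Beatrix and Desmond each take €176,000; Bertrand's €176,000 share passes to Bertrand's issue; Tavita's €176,000 share passes to Tavita's issue; Greta's €176,000 share passes to Greta's issue.
Bertrand's share (€176,000) is divided into 2 shares of €88,000: Ualani and Uzoma each take €88,000.
Tavita's share (€176,000) is divided into 4 shares of €44,000: Teodor, Bastian, Aditi, and Nuria each take €44,000.
Greta's share (€176,000) is divided into 2 shares of €88,000: Ursula and Ines each take €88,000.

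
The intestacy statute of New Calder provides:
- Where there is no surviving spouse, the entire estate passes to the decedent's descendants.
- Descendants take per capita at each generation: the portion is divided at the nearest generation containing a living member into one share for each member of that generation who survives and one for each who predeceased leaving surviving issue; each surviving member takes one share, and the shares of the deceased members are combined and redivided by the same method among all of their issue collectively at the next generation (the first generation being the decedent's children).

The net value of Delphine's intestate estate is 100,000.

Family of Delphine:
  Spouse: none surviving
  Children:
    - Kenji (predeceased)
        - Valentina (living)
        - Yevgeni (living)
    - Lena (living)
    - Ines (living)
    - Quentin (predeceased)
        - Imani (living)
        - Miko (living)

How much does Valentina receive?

Valentina receives 12,500.

The entire 100,000 passes to the descendants.
That amount (100,000) is divided at the children's generation into 4 shares of 25,000. Lena and Ines each take 25,000. The 2 shares of the deceased (Kenji and Quentin) are combined into a pool of 50,000.
That pool (50,000) is divided at the grandchildren's generation equally among Valentina, Yevgeni, Imani, and Miko: 12,500 each.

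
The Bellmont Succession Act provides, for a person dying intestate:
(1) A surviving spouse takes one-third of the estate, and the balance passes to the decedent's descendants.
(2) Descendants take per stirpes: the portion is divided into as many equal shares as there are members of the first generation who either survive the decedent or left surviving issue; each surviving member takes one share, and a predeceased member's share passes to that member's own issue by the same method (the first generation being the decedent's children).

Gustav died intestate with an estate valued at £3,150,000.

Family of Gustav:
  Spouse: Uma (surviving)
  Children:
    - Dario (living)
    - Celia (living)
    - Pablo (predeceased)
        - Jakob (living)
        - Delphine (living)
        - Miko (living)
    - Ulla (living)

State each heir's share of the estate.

Uma: £1,050,000; Dario: £525,000; Celia: £525,000; Jakob: £175,000; Delphine: £175,000; Miko: £175,000; Ulla: £525,000

Uma takes one-third of £3,150,000 = £1,050,000. The remaining £2,100,000 passes to the descendants.
The descendants' portion (£2,100,000) is divided into 4 shares of £525,000: Dario, Celia, and Ulla each take £525,000; Pablo's £525,000 share passes to Pablo's issue.
Pablo's share (£525,000) is divided into 3 shares of £175,000: Jakob, Delphine, and Miko each take £175,000.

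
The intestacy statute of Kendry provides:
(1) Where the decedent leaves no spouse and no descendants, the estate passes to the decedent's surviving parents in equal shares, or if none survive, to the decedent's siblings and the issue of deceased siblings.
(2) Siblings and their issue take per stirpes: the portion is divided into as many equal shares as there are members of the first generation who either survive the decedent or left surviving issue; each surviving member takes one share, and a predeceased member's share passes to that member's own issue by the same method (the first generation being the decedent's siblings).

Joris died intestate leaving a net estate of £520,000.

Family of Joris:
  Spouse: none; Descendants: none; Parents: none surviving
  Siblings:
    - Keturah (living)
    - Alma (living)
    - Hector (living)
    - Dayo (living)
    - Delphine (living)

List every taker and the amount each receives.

The entire £520,000 passes to the siblings and their issue.
That amount (£520,000) is divided into 5 shares of £104,000: Keturah, Alma, Hector, Dayo, and Delphine each take £104,000.

Keturah: £104,000; Alma: £104,000; Hector: £104,000; Dayo: £104,000; Delphine: £104,000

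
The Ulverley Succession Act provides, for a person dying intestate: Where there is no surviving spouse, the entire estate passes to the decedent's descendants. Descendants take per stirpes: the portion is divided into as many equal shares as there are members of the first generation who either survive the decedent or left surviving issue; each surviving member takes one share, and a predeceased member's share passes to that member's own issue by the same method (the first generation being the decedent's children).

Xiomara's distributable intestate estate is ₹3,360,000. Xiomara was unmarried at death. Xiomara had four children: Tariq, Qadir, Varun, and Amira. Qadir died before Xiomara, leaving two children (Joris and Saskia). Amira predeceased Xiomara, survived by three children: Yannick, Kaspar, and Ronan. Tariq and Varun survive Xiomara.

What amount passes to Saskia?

Saskia receives ₹420,000.

The entire ₹3,360,000 passes to the descendants.
That amount (₹3,360,000) is divided into 4 shares of ₹840,000: Tariq and Varun each take ₹840,000; Qadir's ₹840,000 share passes to Qadir's issue; Amira's ₹840,000 share passes to Amira's issue.
Qadir's share (₹840,000) is divided into 2 shares of ₹420,000: Joris and Saskia each take ₹420,000.
Amira's share (₹840,000) is divided into 3 shares of ₹280,000: Yannick, Kaspar, and Ronan each take ₹280,000.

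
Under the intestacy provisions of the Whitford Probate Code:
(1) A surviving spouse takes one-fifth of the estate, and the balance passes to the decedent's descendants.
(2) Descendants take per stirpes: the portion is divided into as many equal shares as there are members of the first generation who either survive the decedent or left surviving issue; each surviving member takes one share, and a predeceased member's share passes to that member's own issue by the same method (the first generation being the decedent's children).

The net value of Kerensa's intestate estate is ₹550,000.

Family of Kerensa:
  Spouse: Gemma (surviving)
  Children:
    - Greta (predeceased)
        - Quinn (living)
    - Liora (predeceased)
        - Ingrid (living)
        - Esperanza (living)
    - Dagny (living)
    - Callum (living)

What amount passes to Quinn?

Quinn receives ₹110,000.

Gemma takes one-fifth of ₹550,000 = ₹110,000. The remaining ₹440,000 passes to the descendants.
The descendants' portion (₹440,000) is divided into 4 shares of ₹110,000: Dagny and Callum each take ₹110,000; Greta's ₹110,000 share passes to Greta's issue; Liora's ₹110,000 share passes to Liora's issue.
Greta's share (₹110,000) passes entirely to Quinn.
Liora's share (₹110,000) is divided into 2 shares of ₹55,000: Ingrid and Esperanza each take ₹55,000.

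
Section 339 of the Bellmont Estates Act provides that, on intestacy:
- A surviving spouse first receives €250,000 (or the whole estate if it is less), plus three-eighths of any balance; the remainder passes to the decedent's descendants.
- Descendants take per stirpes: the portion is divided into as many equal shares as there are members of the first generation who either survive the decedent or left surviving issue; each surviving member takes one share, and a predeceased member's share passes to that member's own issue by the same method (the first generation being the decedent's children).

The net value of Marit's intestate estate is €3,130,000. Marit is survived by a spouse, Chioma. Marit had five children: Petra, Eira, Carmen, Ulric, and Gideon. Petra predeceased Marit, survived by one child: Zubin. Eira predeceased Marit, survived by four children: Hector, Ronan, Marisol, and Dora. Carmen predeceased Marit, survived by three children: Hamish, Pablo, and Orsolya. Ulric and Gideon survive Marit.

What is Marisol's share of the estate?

Chioma first takes €250,000, leaving a balance of €2,880,000. Chioma then takes three-eighths of the balance (€1,080,000), for a total of €1,330,000. The remaining €1,800,000 passes to the descendants.
The descendants' portion (€1,800,000) is divided into 5 shares of €360,000: Ulric and Gideon each take €360,000; Petra's €360,000 share passes to Petra's issue; Eira's €360,000 share passes to Eira's issue; Carmen's €360,000 share passes to Carmen's issue.
Petra's share (€360,000) passes entirely to Zubin.
Eira's share (€360,000) is divided into 4 shares of €90,000: Hector, Ronan, Marisol, and Dora each take €90,000.
Carmen's share (€360,000) is divided into 3 shares of €120,000: Hamish, Pablo, and Orsolya each take €120,000.

Marisol receives €90,000.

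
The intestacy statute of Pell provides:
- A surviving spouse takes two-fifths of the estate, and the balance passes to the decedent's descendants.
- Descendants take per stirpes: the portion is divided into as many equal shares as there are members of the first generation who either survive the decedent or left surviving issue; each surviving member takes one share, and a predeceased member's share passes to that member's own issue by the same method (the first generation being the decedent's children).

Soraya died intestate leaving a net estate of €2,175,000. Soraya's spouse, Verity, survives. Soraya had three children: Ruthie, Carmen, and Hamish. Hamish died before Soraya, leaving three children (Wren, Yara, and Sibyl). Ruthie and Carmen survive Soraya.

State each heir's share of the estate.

Verity: €870,000; Ruthie: €435,000; Carmen: €435,000; Wren: €145,000; Yara: €145,000; Sibyl: €145,000

Verity takes two-fifths of €2,175,000 = €870,000. The remaining €1,305,000 passes to the descendants.
The descendants' portion (€1,305,000) is divided into 3 shares of €435,000: Ruthie and Carmen each take €435,000; Hamish's €435,000 share passes to Hamish's issue.
Hamish's share (€435,000) is divided into 3 shares of €145,000: Wren, Yara, and Sibyl each take €145,000.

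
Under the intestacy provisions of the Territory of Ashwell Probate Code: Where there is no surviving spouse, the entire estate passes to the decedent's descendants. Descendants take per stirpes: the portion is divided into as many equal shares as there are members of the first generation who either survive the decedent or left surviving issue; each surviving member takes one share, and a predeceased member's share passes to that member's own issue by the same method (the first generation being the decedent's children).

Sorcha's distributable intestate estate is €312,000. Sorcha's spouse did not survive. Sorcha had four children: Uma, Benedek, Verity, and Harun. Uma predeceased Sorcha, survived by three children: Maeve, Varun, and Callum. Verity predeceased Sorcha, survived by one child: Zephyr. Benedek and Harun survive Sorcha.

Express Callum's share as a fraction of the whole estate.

Callum receives 1/12 of the estate.

The entire €312,000 passes to the descendants.
That amount (€312,000) is divided into 4 shares of €78,000: Benedek and Harun each take €78,000; Uma's €78,000 share passes to Uma's issue; Verity's €78,000 share passes to Verity's issue.
Uma's share (€78,000) is divided into 3 shares of €26,000: Maeve, Varun, and Callum each take €26,000.
Verity's share (€78,000) passes entirely to Zephyr.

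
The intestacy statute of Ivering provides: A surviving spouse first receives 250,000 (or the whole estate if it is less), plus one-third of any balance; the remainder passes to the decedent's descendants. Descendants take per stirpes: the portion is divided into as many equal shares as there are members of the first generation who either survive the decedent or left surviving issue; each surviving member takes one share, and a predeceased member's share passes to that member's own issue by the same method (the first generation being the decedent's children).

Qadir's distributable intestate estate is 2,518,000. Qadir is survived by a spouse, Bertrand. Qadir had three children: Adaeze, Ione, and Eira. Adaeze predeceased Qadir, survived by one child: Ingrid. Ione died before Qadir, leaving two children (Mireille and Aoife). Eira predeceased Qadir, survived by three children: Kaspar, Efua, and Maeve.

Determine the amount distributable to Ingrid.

Ingrid receives 504,000.

Bertrand first takes 250,000, leaving a balance of 2,268,000. Bertrand then takes one-third of the balance (756,000), for a total of 1,006,000. The remaining 1,512,000 passes to the descendants.
The descendants' portion (1,512,000) is divided into 3 shares of 504,000: Adaeze's 504,000 share passes to Adaeze's issue; Ione's 504,000 share passes to Ione's issue; Eira's 504,000 share passes to Eira's issue.
Adaeze's share (504,000) passes entirely to Ingrid.
Ione's share (504,000) is divided into 2 shares of 252,000: Mireille and Aoife each take 252,000.
Eira's share (504,000) is divided into 3 shares of 168,000: Kaspar, Efua, and Maeve each take 168,000.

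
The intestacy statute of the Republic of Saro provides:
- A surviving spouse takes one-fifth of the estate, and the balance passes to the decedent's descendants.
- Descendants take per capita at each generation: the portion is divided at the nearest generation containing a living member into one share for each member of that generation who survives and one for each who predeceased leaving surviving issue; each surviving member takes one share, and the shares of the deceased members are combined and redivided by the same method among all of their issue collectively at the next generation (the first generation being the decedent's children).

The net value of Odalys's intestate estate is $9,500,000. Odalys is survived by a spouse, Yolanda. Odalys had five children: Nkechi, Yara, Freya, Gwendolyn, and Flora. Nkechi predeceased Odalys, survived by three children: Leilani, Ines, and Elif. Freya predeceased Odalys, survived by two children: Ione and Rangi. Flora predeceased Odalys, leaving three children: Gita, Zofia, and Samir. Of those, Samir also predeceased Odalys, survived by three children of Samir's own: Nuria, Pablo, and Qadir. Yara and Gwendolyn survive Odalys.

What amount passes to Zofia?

Zofia receives $570,000.

Yolanda takes one-fifth of $9,500,000 = $1,900,000. The remaining $7,600,000 passes to the descendants.
The descendants' portion ($7,600,000) is divided at the children's generation into 5 shares of $1,520,000. Yara and Gwendolyn each take $1,520,000. The 3 shares of the deceased (Nkechi, Freya, and Flora) are combined into a pool of $4,560,000.
That pool ($4,560,000) is divided at the grandchildren's generation into 8 shares of $570,000. Leilani, Ines, Elif, Ione, Rangi, Gita, and Zofia each take $570,000. The remaining share for the deceased Samir ($570,000) is carried to the next generation.
That pool ($570,000) is divided at the great-grandchildren's generation equally among Nuria, Pablo, and Qadir: $190,000 each.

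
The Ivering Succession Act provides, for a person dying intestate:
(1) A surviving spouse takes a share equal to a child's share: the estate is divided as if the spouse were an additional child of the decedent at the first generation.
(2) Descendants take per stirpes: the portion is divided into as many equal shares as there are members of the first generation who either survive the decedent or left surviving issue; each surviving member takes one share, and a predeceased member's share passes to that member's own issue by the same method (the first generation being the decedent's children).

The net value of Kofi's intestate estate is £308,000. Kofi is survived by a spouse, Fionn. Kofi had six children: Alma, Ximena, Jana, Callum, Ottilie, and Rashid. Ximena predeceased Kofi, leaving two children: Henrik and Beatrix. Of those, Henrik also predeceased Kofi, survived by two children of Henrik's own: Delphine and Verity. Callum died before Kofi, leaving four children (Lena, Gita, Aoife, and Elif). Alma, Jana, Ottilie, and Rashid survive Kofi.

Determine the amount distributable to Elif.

Elif receives £11,000.

The spouse counts as an additional share at the children's level, so there are 7 primary shares of £44,000. Fionn takes one such share (£44,000).
The children's combined portion (£264,000) is divided into 6 shares of £44,000: Alma, Jana, Ottilie, and Rashid each take £44,000; Ximena's £44,000 share passes to Ximena's issue; Callum's £44,000 share passes to Callum's issue.
Ximena's share (£44,000) is divided into 2 shares of £22,000: Beatrix takes £22,000; Henrik's £22,000 share passes to Henrik's issue.
Henrik's share (£22,000) is divided into 2 shares of £11,000: Delphine and Verity each take £11,000.
Callum's share (£44,000) is divided into 4 shares of £11,000: Lena, Gita, Aoife, and Elif each take £11,000.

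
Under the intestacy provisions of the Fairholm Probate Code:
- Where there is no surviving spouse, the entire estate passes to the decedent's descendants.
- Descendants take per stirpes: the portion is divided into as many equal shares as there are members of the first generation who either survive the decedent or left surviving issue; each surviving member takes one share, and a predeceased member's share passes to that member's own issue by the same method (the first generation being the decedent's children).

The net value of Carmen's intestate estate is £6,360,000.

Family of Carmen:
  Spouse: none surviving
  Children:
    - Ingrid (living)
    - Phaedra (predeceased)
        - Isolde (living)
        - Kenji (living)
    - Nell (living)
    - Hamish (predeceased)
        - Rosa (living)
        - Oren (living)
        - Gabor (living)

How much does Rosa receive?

Rosa receives £530,000.

The entire £6,360,000 passes to the descendants.
That amount (£6,360,000) is divided into 4 shares of £1,590,000: Ingrid and Nell each take £1,590,000; Phaedra's £1,590,000 share passes to Phaedra's issue; Hamish's £1,590,000 share passes to Hamish's issue.
Phaedra's share (£1,590,000) is divided into 2 shares of £795,000: Isolde and Kenji each take £795,000.
Hamish's share (£1,590,000) is divided into 3 shares of £530,000: Rosa, Oren, and Gabor each take £530,000.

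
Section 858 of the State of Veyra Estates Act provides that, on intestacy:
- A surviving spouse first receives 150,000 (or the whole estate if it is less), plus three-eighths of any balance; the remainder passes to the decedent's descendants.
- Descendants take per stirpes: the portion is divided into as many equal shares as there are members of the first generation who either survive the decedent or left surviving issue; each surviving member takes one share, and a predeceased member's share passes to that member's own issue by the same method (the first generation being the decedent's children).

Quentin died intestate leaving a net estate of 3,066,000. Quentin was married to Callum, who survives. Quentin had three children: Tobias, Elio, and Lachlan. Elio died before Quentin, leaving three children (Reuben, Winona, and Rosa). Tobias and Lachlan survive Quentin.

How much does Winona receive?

Callum first takes 150,000, leaving a balance of 2,916,000. Callum then takes three-eighths of the balance (1,093,500), for a total of 1,243,500. The remaining 1,822,500 passes to the descendants.
The descendants' portion (1,822,500) is divided into 3 shares of 607,500: Tobias and Lachlan each take 607,500; Elio's 607,500 share passes to Elio's issue.
Elio's share (607,500) is divided into 3 shares of 202,500: Reuben, Winona, and Rosa each take 202,500.

Winona receives 202,500.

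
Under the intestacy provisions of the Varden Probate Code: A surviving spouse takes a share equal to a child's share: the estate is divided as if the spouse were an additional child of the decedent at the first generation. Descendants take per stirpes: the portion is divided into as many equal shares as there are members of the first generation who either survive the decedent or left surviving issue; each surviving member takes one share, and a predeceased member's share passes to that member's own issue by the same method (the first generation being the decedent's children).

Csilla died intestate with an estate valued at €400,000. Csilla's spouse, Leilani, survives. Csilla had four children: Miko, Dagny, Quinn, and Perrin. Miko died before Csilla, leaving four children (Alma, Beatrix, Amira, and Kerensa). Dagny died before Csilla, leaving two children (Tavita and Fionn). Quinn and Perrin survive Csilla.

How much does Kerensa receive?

Kerensa receives €20,000.

The spouse counts as an additional share at the children's level, so there are 5 primary shares of €80,000. Leilani takes one such share (€80,000).
The children's combined portion (€320,000) is divided into 4 shares of €80,000: Quinn and Perrin each take €80,000; Miko's €80,000 share passes to Miko's issue; Dagny's €80,000 share passes to Dagny's issue.
Miko's share (€80,000) is divided into 4 shares of €20,000: Alma, Beatrix, Amira, and Kerensa each take €20,000.
Dagny's share (€80,000) is divided into 2 shares of €40,000: Tavita and Fionn each take €40,000.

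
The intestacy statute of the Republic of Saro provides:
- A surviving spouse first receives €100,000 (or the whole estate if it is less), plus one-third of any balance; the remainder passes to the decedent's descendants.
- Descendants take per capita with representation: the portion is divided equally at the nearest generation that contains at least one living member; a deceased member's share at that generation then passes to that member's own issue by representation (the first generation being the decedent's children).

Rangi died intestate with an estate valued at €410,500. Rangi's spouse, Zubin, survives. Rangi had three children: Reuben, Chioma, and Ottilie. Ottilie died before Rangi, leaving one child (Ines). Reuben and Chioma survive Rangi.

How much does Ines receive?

Ines receives €69,000.

Zubin first takes €100,000, leaving a balance of €310,500. Zubin then takes one-third of the balance (€103,500), for a total of €203,500. The remaining €207,000 passes to the descendants.
The descendants' portion (€207,000) is divided into 3 shares of €69,000: Reuben and Chioma each take €69,000; Ottilie's €69,000 share passes to Ottilie's issue.
Ottilie's share (€69,000) passes entirely to Ines.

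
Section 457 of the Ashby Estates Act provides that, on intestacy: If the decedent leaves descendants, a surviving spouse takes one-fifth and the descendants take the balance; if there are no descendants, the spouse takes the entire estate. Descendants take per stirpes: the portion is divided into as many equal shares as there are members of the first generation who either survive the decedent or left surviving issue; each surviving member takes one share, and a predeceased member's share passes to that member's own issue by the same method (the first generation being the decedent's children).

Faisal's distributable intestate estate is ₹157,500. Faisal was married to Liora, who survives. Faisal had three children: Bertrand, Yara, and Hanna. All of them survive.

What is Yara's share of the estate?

Liora takes one-fifth of ₹157,500 = ₹31,500. The remaining ₹126,000 passes to the descendants.
The descendants' portion (₹126,000) is divided into 3 shares of ₹42,000: Bertrand, Yara, and Hanna each take ₹42,000.

Yara receives ₹42,000.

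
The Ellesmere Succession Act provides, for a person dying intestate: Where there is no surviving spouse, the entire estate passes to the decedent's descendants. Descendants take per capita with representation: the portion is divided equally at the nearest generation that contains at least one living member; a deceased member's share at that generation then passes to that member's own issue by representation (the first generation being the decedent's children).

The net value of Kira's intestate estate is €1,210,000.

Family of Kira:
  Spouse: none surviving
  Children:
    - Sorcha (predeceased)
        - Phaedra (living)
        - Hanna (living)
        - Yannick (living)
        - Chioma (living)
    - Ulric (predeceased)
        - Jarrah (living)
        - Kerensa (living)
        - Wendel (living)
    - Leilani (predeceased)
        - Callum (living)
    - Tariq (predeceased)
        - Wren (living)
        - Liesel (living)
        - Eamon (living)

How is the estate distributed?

The entire €1,210,000 passes to the descendants.
No child survives, so the initial division is made at the grandchildren's generation.
That amount (€1,210,000) is divided into 11 shares of €110,000: Phaedra, Hanna, Yannick, Chioma, Jarrah, Kerensa, Wendel, Callum, Wren, Liesel, and Eamon each take €110,000.

Phaedra: €110,000; Hanna: €110,000; Yannick: €110,000; Chioma: €110,000; Jarrah: €110,000; Kerensa: €110,000; Wendel: €110,000; Callum: €110,000; Wren: €110,000; Liesel: €110,000; Eamon: €110,000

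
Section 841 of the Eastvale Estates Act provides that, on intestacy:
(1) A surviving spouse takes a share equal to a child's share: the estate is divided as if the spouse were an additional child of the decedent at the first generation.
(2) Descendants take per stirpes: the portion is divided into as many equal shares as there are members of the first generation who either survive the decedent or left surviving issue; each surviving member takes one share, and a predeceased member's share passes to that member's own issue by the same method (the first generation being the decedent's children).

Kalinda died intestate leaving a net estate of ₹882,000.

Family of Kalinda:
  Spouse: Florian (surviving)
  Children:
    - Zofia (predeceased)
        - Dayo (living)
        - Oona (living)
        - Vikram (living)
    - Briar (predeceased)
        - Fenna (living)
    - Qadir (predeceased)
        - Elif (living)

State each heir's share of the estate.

Florian: ₹220,500; Dayo: ₹73,500; Oona: ₹73,500; Vikram: ₹73,500; Fenna: ₹220,500; Elif: ₹220,500

The spouse counts as an additional share at the children's level, so there are 4 primary shares of ₹220,500. Florian takes one such share (₹220,500).
The children's combined portion (₹661,500) is divided into 3 shares of ₹220,500: Zofia's ₹220,500 share passes to Zofia's issue; Briar's ₹220,500 share passes to Briar's issue; Qadir's ₹220,500 share passes to Qadir's issue.
Zofia's share (₹220,500) is divided into 3 shares of ₹73,500: Dayo, Oona, and Vikram each take ₹73,500.
Briar's share (₹220,500) passes entirely to Fenna.
Qadir's share (₹220,500) passes entirely to Elif.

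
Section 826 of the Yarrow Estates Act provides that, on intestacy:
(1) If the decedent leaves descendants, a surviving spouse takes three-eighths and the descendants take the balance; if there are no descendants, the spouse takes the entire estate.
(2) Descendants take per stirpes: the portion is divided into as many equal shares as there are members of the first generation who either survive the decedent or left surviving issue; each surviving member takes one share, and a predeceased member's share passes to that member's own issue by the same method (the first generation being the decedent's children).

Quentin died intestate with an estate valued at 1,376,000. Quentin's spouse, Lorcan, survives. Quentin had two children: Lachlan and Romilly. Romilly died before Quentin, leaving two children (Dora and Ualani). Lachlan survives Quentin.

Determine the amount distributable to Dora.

Lorcan takes three-eighths of 1,376,000 = 516,000. The remaining 860,000 passes to the descendants.
The descendants' portion (860,000) is divided into 2 shares of 430,000: Lachlan takes 430,000; Romilly's 430,000 share passes to Romilly's issue.
Romilly's share (430,000) is divided into 2 shares of 215,000: Dora and Ualani each take 215,000.

Dora receives 215,000.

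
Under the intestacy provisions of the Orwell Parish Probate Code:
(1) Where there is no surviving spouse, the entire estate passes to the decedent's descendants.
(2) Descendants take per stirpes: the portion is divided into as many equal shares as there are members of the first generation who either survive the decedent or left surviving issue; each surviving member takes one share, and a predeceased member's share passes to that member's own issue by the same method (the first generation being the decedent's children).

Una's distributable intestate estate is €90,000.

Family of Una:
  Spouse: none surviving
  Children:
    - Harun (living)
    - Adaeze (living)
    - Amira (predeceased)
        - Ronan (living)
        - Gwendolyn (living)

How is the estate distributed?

The entire €90,000 passes to the descendants.
That amount (€90,000) is divided into 3 shares of €30,000: Harun and Adaeze each take €30,000; Amira's €30,000 share passes to Amira's issue.
Amira's share (€30,000) is divided into 2 shares of €15,000: Ronan and Gwendolyn each take €15,000.

Harun: €30,000; Adaeze: €30,000; Ronan: €15,000; Gwendolyn: €15,000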